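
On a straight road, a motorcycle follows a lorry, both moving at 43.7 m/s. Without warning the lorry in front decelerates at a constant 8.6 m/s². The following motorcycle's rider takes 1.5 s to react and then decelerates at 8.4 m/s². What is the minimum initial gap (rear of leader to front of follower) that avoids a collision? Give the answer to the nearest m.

Leader travels v²/(2a_L) = 1909.690 / 17.200 = 111.028 m before stopping.
Follower covers v·t_r = 43.7000 × 1.5 = 65.550 m while reacting, then v²/(2a_F) = 1909.690 / 16.800 = 113.672 m while braking, for a total of 65.550 + 113.672 = 179.222 m.
Since a_F ≤ a_L and the follower starts braking later, the follower is never slower than the leader, so the closest approach is when both have stopped.
Minimum gap = 179.222 − 111.028 = 68.194 m.

Minimum gap ≈ 68 m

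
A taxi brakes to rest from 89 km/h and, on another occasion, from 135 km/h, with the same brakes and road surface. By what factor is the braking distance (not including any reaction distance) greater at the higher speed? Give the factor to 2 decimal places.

Factor ≈ 2.30

Braking distance d = v²/(2a), so with a fixed, d ∝ v².
Factor = (135/89)² = 1.5169² = 2.3010.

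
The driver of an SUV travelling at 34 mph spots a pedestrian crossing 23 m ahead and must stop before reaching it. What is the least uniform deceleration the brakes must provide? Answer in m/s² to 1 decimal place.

34 mph × 0.44704 = 15.1994 m/s.
v² = 2a·d ⇒ a = v²/(2d) = 15.1994² / (2 × 23.000) = 231.022 / 46.000 = 5.0222 m/s².

Required deceleration ≈ 5.0 m/s²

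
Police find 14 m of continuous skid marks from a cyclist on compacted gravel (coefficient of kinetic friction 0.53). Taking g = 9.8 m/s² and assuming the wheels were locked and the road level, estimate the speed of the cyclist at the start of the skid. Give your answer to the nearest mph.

Initial speed ≈ 27 mph

Deceleration a = μg = 0.53 × 9.8 = 5.194 m/s².
v = √(2a·d) = √(2 × 5.194 × 14) = √145.432 = 12.0595 m/s.
= 12.0595 ÷ 0.44704 = 26.976 mph.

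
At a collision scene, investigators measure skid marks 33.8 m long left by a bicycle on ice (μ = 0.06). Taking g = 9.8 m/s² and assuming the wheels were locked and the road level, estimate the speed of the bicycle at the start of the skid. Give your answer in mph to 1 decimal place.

Initial speed ≈ 14.1 mph

Deceleration a = μg = 0.06 × 9.8 = 0.588 m/s².
v = √(2a·d) = √(2 × 0.588 × 33.8) = √39.749 = 6.3047 m/s.
= 6.3047 ÷ 0.44704 = 14.103 mph.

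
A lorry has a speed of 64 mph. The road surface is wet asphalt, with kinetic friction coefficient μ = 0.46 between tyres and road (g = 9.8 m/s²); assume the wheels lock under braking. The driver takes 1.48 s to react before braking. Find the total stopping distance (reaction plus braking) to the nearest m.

Total stopping distance ≈ 133 m

64 mph × 0.44704 = 28.6106 m/s.
a = μg = 0.46 × 9.8 = 4.508 m/s².
Reaction distance = v·t_r = 28.6106 × 1.48 = 42.344 m.
Braking distance = v²/(2a) = 28.6106² / (2 × 4.508) = 818.566 / 9.016 = 90.790 m.
Total = 42.344 + 90.790 = 133.134 m.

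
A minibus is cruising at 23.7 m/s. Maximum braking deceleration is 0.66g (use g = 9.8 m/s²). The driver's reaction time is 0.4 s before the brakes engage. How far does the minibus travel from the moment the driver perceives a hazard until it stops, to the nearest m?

a = 0.66 × 9.8 = 6.468 m/s².
Reaction distance = v·t_r = 23.7000 × 0.4 = 9.480 m.
Braking distance = v²/(2a) = 23.7000² / (2 × 6.468) = 561.690 / 12.936 = 43.421 m.
Total = 9.480 + 43.421 = 52.901 m.

Total stopping distance ≈ 53 m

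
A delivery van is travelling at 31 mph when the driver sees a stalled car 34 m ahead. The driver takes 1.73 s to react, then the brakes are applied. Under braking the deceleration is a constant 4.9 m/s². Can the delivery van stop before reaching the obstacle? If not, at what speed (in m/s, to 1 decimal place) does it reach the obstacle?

No — it strikes the obstacle at 9.7 m/s

31 mph × 0.44704 = 13.8582 m/s.
Reaction distance = 13.8582 × 1.73 = 23.975 m.
Braking distance needed to stop: v²/(2a) = 192.050 / 9.800 = 19.597 m, so total needed = 23.975 + 19.597 = 43.572 m > 34 m — it cannot stop.
Distance remaining when braking begins: 34 − 23.975 = 10.025 m.
v² = v₀² − 2a·d = 192.050 − 2 × 4.900 × 10.025 = 93.805 m²/s².
v = √93.805 = 9.685 m/s.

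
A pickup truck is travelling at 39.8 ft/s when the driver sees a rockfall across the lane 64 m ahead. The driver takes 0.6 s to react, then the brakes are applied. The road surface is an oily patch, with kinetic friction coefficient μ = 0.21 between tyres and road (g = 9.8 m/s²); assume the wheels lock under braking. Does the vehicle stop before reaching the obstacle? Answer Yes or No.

39.8 ft/s × 0.3048 = 12.1310 m/s.
a = μg = 0.21 × 9.8 = 2.058 m/s².
Reaction distance = 12.1310 × 0.6 = 7.279 m.
Braking distance = v²/(2a) = 147.161 / 4.116 = 35.753 m.
Total stopping distance = 7.279 + 35.753 = 43.032 m, vs 64 m available — it stops with 64 − 43.032 = 20.968 m to spare.

Yes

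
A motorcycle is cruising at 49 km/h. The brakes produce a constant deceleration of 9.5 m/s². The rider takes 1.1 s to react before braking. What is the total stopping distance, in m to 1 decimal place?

Total stopping distance ≈ 24.7 m

49 km/h ÷ 3.6 = 13.6111 m/s.
Reaction distance = v·t_r = 13.6111 × 1.1 = 14.972 m.
Braking distance = v²/(2a) = 13.6111² / (2 × 9.500) = 185.262 / 19.000 = 9.751 m.
Total = 14.972 + 9.751 = 24.723 m.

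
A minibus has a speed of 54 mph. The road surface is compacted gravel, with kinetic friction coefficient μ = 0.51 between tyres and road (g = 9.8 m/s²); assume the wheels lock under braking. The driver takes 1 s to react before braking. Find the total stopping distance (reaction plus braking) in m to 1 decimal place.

54 mph × 0.44704 = 24.1402 m/s.
a = μg = 0.51 × 9.8 = 4.998 m/s².
Reaction distance = v·t_r = 24.1402 × 1 = 24.140 m.
Braking distance = v²/(2a) = 24.1402² / (2 × 4.998) = 582.749 / 9.996 = 58.298 m.
Total = 24.140 + 58.298 = 82.438 m.

Total stopping distance ≈ 82.4 m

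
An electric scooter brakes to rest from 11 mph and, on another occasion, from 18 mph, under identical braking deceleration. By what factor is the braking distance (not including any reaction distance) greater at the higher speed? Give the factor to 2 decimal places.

Factor ≈ 2.68

Braking distance d = v²/(2a), so with a fixed, d ∝ v².
Factor = (18/11)² = 1.6364² = 2.6778.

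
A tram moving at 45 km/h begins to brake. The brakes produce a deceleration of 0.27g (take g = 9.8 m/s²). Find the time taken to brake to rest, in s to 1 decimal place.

Braking time ≈ 4.7 s

45 km/h ÷ 3.6 = 12.5000 m/s.
a = 0.27 × 9.8 = 2.646 m/s².
Braking time = v/a = 12.5000 / 2.646 = 4.724 s.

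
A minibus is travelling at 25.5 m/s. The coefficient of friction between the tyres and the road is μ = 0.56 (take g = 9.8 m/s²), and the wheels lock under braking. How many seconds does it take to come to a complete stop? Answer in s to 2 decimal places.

Braking time ≈ 4.65 s

a = μg = 0.56 × 9.8 = 5.488 m/s².
Braking time = v/a = 25.5000 / 5.488 = 4.647 s.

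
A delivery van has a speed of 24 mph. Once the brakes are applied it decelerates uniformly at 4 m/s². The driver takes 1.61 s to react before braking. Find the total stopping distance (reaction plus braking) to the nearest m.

Total stopping distance ≈ 32 m

24 mph × 0.44704 = 10.7290 m/s.
Reaction distance = v·t_r = 10.7290 × 1.61 = 17.274 m.
Braking distance = v²/(2a) = 10.7290² / (2 × 4.000) = 115.111 / 8.000 = 14.389 m.
Total = 17.274 + 14.389 = 31.663 m.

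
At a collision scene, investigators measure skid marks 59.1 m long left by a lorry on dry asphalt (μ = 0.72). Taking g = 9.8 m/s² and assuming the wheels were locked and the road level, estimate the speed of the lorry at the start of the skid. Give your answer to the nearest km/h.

Initial speed ≈ 104 km/h

Deceleration a = μg = 0.72 × 9.8 = 7.056 m/s².
v = √(2a·d) = √(2 × 7.056 × 59.1) = √834.019 = 28.8794 m/s.
= 28.8794 × 3.6 = 103.966 km/h.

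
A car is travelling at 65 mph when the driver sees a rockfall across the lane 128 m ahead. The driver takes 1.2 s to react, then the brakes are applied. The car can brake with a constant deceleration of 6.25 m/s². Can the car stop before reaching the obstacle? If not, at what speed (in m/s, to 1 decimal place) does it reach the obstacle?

Yes — it stops about 25.6 m short of the obstacle, so it never reaches it

65 mph × 0.44704 = 29.0576 m/s.
Reaction distance = 29.0576 × 1.2 = 34.869 m.
Braking distance = v²/(2a) = 844.344 / 12.500 = 67.548 m.
Total stopping distance = 34.869 + 67.548 = 102.417 m, vs 128 m available — it stops with 128 − 102.417 = 25.583 m to spare.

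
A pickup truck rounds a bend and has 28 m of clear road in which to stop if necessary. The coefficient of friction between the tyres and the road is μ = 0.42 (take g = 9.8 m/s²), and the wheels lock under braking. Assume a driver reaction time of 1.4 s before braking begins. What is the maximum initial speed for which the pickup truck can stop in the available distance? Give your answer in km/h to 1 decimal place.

Maximum speed ≈ 37.7 km/h

a = μg = 0.42 × 9.8 = 4.116 m/s².
Stopping distance: v·t_r + v²/(2a) = 28 with t_r = 1.4 s and a = 4.116 m/s².
So v² + 11.525 v − 230.50 = 0.
Positive root: v = −a·t_r + √((a·t_r)² + 2a·d) = −5.762 + √(33.201 + 230.50) = 10.4769 m/s.
10.4769 m/s × 3.6 = 37.717 km/h.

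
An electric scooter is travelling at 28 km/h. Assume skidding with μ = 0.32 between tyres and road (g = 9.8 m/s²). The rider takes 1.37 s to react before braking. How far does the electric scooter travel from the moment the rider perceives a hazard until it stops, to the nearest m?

28 km/h ÷ 3.6 = 7.7778 m/s.
a = μg = 0.32 × 9.8 = 3.136 m/s².
Reaction distance = v·t_r = 7.7778 × 1.37 = 10.656 m.
Braking distance = v²/(2a) = 7.7778² / (2 × 3.136) = 60.494 / 6.272 = 9.645 m.
Total = 10.656 + 9.645 = 20.301 m.

Total stopping distance ≈ 20 m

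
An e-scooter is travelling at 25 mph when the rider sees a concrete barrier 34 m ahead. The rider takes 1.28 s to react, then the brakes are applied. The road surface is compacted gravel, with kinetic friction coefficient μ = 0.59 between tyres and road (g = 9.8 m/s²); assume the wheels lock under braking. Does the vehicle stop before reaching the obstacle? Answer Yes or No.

25 mph × 0.44704 = 11.1760 m/s.
a = μg = 0.59 × 9.8 = 5.782 m/s².
Reaction distance = 11.1760 × 1.28 = 14.305 m.
Braking distance = v²/(2a) = 124.903 / 11.564 = 10.801 m.
Total stopping distance = 14.305 + 10.801 = 25.106 m, vs 34 m available — it stops with 34 − 25.106 = 8.894 m to spare.

Yes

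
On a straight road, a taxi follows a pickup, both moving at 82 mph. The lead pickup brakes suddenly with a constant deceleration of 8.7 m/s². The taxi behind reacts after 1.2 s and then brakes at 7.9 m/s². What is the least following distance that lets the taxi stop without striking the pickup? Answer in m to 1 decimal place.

82 mph × 0.44704 = 36.6573 m/s.
Leader travels v²/(2a_L) = 1343.758 / 17.400 = 77.227 m before stopping.
Follower covers v·t_r = 36.6573 × 1.2 = 43.989 m while reacting, then v²/(2a_F) = 1343.758 / 15.800 = 85.048 m while braking, for a total of 43.989 + 85.048 = 129.037 m.
Since a_F ≤ a_L and the follower starts braking later, the follower is never slower than the leader, so the closest approach is when both have stopped.
Minimum gap = 129.037 − 77.227 = 51.810 m.

Minimum gap ≈ 51.8 m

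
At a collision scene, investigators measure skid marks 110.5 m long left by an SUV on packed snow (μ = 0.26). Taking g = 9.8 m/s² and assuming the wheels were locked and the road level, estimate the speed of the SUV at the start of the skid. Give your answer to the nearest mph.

Deceleration a = μg = 0.26 × 9.8 = 2.548 m/s².
v = √(2a·d) = √(2 × 2.548 × 110.5) = √563.108 = 23.7299 m/s.
= 23.7299 ÷ 0.44704 = 53.082 mph.

Initial speed ≈ 53 mph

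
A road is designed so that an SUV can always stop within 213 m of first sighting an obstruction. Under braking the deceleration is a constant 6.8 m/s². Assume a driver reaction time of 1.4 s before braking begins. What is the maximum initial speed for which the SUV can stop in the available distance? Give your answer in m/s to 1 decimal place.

Maximum speed ≈ 45.1 m/s

Stopping distance: v·t_r + v²/(2a) = 213 with t_r = 1.4 s and a = 6.800 m/s².
So v² + 19.040 v − 2896.80 = 0.
Positive root: v = −a·t_r + √((a·t_r)² + 2a·d) = −9.520 + √(90.630 + 2896.80) = 45.1374 m/s.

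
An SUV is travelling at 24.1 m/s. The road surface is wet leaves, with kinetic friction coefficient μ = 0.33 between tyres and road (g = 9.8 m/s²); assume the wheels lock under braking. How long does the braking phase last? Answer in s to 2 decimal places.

a = μg = 0.33 × 9.8 = 3.234 m/s².
Braking time = v/a = 24.1000 / 3.234 = 7.452 s.

Braking time ≈ 7.45 s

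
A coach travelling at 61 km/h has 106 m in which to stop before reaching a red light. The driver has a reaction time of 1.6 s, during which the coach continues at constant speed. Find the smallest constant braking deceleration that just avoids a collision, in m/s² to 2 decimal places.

61 km/h ÷ 3.6 = 16.9444 m/s.
Distance covered during reaction = 16.9444 × 1.6 = 27.111 m.
Distance available for braking: 106 − 27.111 = 78.889 m.
v² = 2a·d ⇒ a = v²/(2d) = 16.9444² / (2 × 78.889) = 287.113 / 157.778 = 1.8197 m/s².

Required deceleration ≈ 1.82 m/s²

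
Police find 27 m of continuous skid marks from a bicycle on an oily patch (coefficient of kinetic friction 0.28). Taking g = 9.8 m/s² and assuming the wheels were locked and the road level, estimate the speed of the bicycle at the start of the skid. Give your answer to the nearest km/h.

Initial speed ≈ 44 km/h

Deceleration a = μg = 0.28 × 9.8 = 2.744 m/s².
v = √(2a·d) = √(2 × 2.744 × 27) = √148.176 = 12.1728 m/s.
= 12.1728 × 3.6 = 43.822 km/h.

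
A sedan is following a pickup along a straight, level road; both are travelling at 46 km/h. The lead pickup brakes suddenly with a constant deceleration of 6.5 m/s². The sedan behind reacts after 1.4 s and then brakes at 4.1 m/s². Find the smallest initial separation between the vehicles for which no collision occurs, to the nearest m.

46 km/h ÷ 3.6 = 12.7778 m/s.
Leader travels v²/(2a_L) = 163.272 / 13.000 = 12.559 m before stopping.
Follower covers v·t_r = 12.7778 × 1.4 = 17.889 m while reacting, then v²/(2a_F) = 163.272 / 8.200 = 19.911 m while braking, for a total of 17.889 + 19.911 = 37.800 m.
Since a_F ≤ a_L and the follower starts braking later, the follower is never slower than the leader, so the closest approach is when both have stopped.
Minimum gap = 37.800 − 12.559 = 25.241 m.

Minimum gap ≈ 25 m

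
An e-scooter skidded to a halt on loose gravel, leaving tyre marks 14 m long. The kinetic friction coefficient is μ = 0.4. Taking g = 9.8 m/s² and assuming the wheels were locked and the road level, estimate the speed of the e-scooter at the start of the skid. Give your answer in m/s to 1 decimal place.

Initial speed ≈ 10.5 m/s

Deceleration a = μg = 0.4 × 9.8 = 3.920 m/s².
v = √(2a·d) = √(2 × 3.920 × 14) = √109.760 = 10.4766 m/s.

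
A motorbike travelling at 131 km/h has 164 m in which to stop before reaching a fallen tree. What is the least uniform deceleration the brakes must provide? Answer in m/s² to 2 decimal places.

Required deceleration ≈ 4.04 m/s²

131 km/h ÷ 3.6 = 36.3889 m/s.
v² = 2a·d ⇒ a = v²/(2d) = 36.3889² / (2 × 164.000) = 1324.152 / 328.000 = 4.0370 m/s².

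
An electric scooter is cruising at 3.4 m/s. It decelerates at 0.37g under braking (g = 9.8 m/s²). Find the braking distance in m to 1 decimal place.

Braking distance ≈ 1.6 m

a = 0.37 × 9.8 = 3.626 m/s².
Braking distance = v²/(2a) = 3.4000² / (2 × 3.626) = 11.560 / 7.252 = 1.594 m.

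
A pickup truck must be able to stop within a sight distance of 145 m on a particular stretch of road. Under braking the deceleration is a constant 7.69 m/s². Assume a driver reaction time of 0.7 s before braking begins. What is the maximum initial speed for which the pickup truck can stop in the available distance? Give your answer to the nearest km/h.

Stopping distance: v·t_r + v²/(2a) = 145 with t_r = 0.7 s and a = 7.690 m/s².
So v² + 10.766 v − 2230.10 = 0.
Positive root: v = −a·t_r + √((a·t_r)² + 2a·d) = −5.383 + √(28.977 + 2230.10) = 42.1467 m/s.
42.1467 m/s × 3.6 = 151.728 km/h.

Maximum speed ≈ 152 km/h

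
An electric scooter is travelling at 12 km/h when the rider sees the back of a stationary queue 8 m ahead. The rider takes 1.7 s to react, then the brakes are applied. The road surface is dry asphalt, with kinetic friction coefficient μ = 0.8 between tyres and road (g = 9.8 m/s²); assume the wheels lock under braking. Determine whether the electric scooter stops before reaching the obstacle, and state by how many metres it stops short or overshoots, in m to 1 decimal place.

12 km/h ÷ 3.6 = 3.3333 m/s.
a = μg = 0.8 × 9.8 = 7.840 m/s².
Reaction distance = 3.3333 × 1.7 = 5.667 m.
Braking distance = v²/(2a) = 11.111 / 15.680 = 0.709 m.
Total stopping distance = 5.667 + 0.709 = 6.376 m, vs 8 m available — it stops with 8 − 6.376 = 1.624 m to spare.

Yes — it stops 1.6 m short of the obstacle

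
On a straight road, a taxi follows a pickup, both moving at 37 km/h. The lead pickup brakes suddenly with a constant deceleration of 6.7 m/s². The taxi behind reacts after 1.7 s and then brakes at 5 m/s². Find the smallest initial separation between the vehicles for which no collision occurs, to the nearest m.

37 km/h ÷ 3.6 = 10.2778 m/s.
Leader travels v²/(2a_L) = 105.633 / 13.400 = 7.883 m before stopping.
Follower covers v·t_r = 10.2778 × 1.7 = 17.472 m while reacting, then v²/(2a_F) = 105.633 / 10.000 = 10.563 m while braking, for a total of 17.472 + 10.563 = 28.035 m.
Since a_F ≤ a_L and the follower starts braking later, the follower is never slower than the leader, so the closest approach is when both have stopped.
Minimum gap = 28.035 − 7.883 = 20.152 m.

Minimum gap ≈ 20 m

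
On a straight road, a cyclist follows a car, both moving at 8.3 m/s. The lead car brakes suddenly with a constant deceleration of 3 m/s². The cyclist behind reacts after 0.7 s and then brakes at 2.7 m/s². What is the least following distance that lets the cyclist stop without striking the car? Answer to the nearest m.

Leader travels v²/(2a_L) = 68.890 / 6.000 = 11.482 m before stopping.
Follower covers v·t_r = 8.3000 × 0.7 = 5.810 m while reacting, then v²/(2a_F) = 68.890 / 5.400 = 12.757 m while braking, for a total of 5.810 + 12.757 = 18.567 m.
Since a_F ≤ a_L and the follower starts braking later, the follower is never slower than the leader, so the closest approach is when both have stopped.
Minimum gap = 18.567 − 11.482 = 7.085 m.

Minimum gap ≈ 7 m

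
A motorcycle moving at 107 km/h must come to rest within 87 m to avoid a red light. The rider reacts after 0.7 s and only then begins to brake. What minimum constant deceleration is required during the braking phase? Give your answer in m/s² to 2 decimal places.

107 km/h ÷ 3.6 = 29.7222 m/s.
Distance covered during reaction = 29.7222 × 0.7 = 20.806 m.
Distance available for braking: 87 − 20.806 = 66.194 m.
v² = 2a·d ⇒ a = v²/(2d) = 29.7222² / (2 × 66.194) = 883.409 / 132.388 = 6.6729 m/s².

Required deceleration ≈ 6.67 m/s²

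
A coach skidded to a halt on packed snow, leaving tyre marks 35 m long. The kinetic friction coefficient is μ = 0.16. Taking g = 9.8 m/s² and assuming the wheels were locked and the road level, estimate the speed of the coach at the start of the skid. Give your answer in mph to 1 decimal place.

Initial speed ≈ 23.4 mph

Deceleration a = μg = 0.16 × 9.8 = 1.568 m/s².
v = √(2a·d) = √(2 × 1.568 × 35) = √109.760 = 10.4766 m/s.
= 10.4766 ÷ 0.44704 = 23.435 mph.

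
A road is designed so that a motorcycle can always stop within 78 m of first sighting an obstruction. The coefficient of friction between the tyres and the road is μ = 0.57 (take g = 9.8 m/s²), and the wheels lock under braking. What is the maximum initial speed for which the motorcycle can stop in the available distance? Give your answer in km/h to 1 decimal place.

a = μg = 0.57 × 9.8 = 5.586 m/s².
v²/(2a) = d ⇒ v = √(2 × 5.586 × 78) = √871.42 = 29.5198 m/s.
29.5198 m/s × 3.6 = 106.271 km/h.

Maximum speed ≈ 106.3 km/h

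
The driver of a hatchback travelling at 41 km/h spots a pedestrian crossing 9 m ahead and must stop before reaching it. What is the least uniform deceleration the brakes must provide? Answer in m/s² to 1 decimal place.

41 km/h ÷ 3.6 = 11.3889 m/s.
v² = 2a·d ⇒ a = v²/(2d) = 11.3889² / (2 × 9.000) = 129.707 / 18.000 = 7.2059 m/s².

Required deceleration ≈ 7.2 m/s²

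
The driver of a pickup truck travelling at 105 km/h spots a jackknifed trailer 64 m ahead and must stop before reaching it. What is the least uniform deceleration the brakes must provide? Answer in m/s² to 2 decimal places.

105 km/h ÷ 3.6 = 29.1667 m/s.
v² = 2a·d ⇒ a = v²/(2d) = 29.1667² / (2 × 64.000) = 850.696 / 128.000 = 6.6461 m/s².

Required deceleration ≈ 6.65 m/s²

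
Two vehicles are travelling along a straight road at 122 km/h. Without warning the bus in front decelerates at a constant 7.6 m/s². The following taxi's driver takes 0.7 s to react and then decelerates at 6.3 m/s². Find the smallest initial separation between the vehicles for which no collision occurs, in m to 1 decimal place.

122 km/h ÷ 3.6 = 33.8889 m/s.
Leader travels v²/(2a_L) = 1148.458 / 15.200 = 75.556 m before stopping.
Follower covers v·t_r = 33.8889 × 0.7 = 23.722 m while reacting, then v²/(2a_F) = 1148.458 / 12.600 = 91.147 m while braking, for a total of 23.722 + 91.147 = 114.869 m.
Since a_F ≤ a_L and the follower starts braking later, the follower is never slower than the leader, so the closest approach is when both have stopped.
Minimum gap = 114.869 − 75.556 = 39.313 m.

Minimum gap ≈ 39.3 m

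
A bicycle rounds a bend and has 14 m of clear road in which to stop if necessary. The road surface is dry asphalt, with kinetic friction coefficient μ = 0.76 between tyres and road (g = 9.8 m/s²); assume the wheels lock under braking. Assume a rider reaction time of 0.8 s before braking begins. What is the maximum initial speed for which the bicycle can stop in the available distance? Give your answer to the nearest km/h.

Maximum speed ≈ 35 km/h

a = μg = 0.76 × 9.8 = 7.448 m/s².
Stopping distance: v·t_r + v²/(2a) = 14 with t_r = 0.8 s and a = 7.448 m/s².
So v² + 11.917 v − 208.54 = 0.
Positive root: v = −a·t_r + √((a·t_r)² + 2a·d) = −5.958 + √(35.498 + 208.54) = 9.6637 m/s.
9.6637 m/s × 3.6 = 34.789 km/h.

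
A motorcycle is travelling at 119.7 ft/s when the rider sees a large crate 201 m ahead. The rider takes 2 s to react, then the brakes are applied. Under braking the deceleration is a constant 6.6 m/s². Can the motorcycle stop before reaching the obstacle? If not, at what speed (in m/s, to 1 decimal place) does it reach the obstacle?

Yes — it stops about 27.2 m short of the obstacle, so it never reaches it

119.7 ft/s × 0.3048 = 36.4846 m/s.
Reaction distance = 36.4846 × 2 = 72.969 m.
Braking distance = v²/(2a) = 1331.126 / 13.200 = 100.843 m.
Total stopping distance = 72.969 + 100.843 = 173.812 m, vs 201 m available — it stops with 201 − 173.812 = 27.188 m to spare.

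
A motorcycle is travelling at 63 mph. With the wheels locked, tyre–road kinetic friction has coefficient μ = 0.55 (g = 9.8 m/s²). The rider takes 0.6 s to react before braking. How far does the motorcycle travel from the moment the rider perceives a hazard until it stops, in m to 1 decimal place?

63 mph × 0.44704 = 28.1635 m/s.
a = μg = 0.55 × 9.8 = 5.390 m/s².
Reaction distance = v·t_r = 28.1635 × 0.6 = 16.898 m.
Braking distance = v²/(2a) = 28.1635² / (2 × 5.390) = 793.183 / 10.780 = 73.579 m.
Total = 16.898 + 73.579 = 90.477 m.

Total stopping distance ≈ 90.5 m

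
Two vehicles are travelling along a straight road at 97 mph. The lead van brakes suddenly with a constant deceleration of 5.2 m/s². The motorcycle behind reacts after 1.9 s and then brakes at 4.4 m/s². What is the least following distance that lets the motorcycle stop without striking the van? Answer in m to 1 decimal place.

97 mph × 0.44704 = 43.3629 m/s.
Leader travels v²/(2a_L) = 1880.341 / 10.400 = 180.802 m before stopping.
Follower covers v·t_r = 43.3629 × 1.9 = 82.390 m while reacting, then v²/(2a_F) = 1880.341 / 8.800 = 213.675 m while braking, for a total of 82.390 + 213.675 = 296.065 m.
Since a_F ≤ a_L and the follower starts braking later, the follower is never slower than the leader, so the closest approach is when both have stopped.
Minimum gap = 296.065 − 180.802 = 115.263 m.

Minimum gap ≈ 115.3 m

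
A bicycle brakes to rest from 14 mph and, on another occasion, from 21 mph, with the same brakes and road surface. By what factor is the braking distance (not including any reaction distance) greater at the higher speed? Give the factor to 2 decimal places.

Factor ≈ 2.25

Braking distance d = v²/(2a), so with a fixed, d ∝ v².
Factor = (21/14)² = 1.5000² = 2.2500.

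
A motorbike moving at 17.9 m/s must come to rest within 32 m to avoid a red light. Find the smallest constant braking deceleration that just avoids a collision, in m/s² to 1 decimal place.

v² = 2a·d ⇒ a = v²/(2d) = 17.9000² / (2 × 32.000) = 320.410 / 64.000 = 5.0064 m/s².

Required deceleration ≈ 5.0 m/s²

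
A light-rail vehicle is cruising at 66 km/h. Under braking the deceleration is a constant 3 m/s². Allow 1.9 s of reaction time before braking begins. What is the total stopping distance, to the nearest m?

66 km/h ÷ 3.6 = 18.3333 m/s.
Reaction distance = v·t_r = 18.3333 × 1.9 = 34.833 m.
Braking distance = v²/(2a) = 18.3333² / (2 × 3.000) = 336.110 / 6.000 = 56.018 m.
Total = 34.833 + 56.018 = 90.851 m.

Total stopping distance ≈ 91 m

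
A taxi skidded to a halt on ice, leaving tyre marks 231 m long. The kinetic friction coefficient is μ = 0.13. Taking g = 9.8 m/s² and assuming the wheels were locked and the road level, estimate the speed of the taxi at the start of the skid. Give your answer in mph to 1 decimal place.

Initial speed ≈ 54.3 mph

Deceleration a = μg = 0.13 × 9.8 = 1.274 m/s².
v = √(2a·d) = √(2 × 1.274 × 231) = √588.588 = 24.2608 m/s.
= 24.2608 ÷ 0.44704 = 54.270 mph.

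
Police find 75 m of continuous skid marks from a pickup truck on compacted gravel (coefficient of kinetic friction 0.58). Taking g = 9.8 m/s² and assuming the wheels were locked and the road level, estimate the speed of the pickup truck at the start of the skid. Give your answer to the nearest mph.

Initial speed ≈ 65 mph

Deceleration a = μg = 0.58 × 9.8 = 5.684 m/s².
v = √(2a·d) = √(2 × 5.684 × 75) = √852.600 = 29.1993 m/s.
= 29.1993 ÷ 0.44704 = 65.317 mph.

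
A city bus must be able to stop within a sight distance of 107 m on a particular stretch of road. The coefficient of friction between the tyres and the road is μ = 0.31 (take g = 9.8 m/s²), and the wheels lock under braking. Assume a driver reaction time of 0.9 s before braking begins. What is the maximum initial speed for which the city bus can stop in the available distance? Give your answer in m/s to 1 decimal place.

Maximum speed ≈ 22.9 m/s

a = μg = 0.31 × 9.8 = 3.038 m/s².
Stopping distance: v·t_r + v²/(2a) = 107 with t_r = 0.9 s and a = 3.038 m/s².
So v² + 5.468 v − 650.13 = 0.
Positive root: v = −a·t_r + √((a·t_r)² + 2a·d) = −2.734 + √(7.475 + 650.13) = 22.9098 m/s.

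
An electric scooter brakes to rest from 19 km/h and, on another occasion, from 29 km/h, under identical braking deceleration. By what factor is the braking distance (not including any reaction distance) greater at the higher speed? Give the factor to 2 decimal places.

Factor ≈ 2.33

Braking distance d = v²/(2a), so with a fixed, d ∝ v².
Factor = (29/19)² = 1.5263² = 2.3296.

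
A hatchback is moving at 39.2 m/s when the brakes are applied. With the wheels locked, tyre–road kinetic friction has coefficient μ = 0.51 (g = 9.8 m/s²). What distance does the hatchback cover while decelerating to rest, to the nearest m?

Braking distance ≈ 154 m

a = μg = 0.51 × 9.8 = 4.998 m/s².
Braking distance = v²/(2a) = 39.2000² / (2 × 4.998) = 1536.640 / 9.996 = 153.725 m.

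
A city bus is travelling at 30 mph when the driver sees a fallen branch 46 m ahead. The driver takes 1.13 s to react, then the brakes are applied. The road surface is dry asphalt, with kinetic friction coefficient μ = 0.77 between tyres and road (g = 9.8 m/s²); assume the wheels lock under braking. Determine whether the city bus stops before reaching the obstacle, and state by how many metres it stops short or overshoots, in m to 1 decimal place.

Yes — it stops 18.9 m short of the obstacle

30 mph × 0.44704 = 13.4112 m/s.
a = μg = 0.77 × 9.8 = 7.546 m/s².
Reaction distance = 13.4112 × 1.13 = 15.155 m.
Braking distance = v²/(2a) = 179.860 / 15.092 = 11.918 m.
Total stopping distance = 15.155 + 11.918 = 27.073 m, vs 46 m available — it stops with 46 − 27.073 = 18.927 m to spare.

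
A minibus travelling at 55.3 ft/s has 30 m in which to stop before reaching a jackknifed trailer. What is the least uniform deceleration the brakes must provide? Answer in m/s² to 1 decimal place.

Required deceleration ≈ 4.7 m/s²

55.3 ft/s × 0.3048 = 16.8554 m/s.
v² = 2a·d ⇒ a = v²/(2d) = 16.8554² / (2 × 30.000) = 284.105 / 60.000 = 4.7351 m/s².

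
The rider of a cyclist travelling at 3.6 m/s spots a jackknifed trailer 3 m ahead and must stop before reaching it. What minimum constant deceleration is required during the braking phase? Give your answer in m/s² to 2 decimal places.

v² = 2a·d ⇒ a = v²/(2d) = 3.6000² / (2 × 3.000) = 12.960 / 6.000 = 2.1600 m/s².

Required deceleration ≈ 2.16 m/s²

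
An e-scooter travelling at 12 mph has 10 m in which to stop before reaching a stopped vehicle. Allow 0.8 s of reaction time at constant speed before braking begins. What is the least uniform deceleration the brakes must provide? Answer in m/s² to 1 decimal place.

12 mph × 0.44704 = 5.3645 m/s.
Distance covered during reaction = 5.3645 × 0.8 = 4.292 m.
Distance available for braking: 10 − 4.292 = 5.708 m.
v² = 2a·d ⇒ a = v²/(2d) = 5.3645² / (2 × 5.708) = 28.778 / 11.416 = 2.5208 m/s².

Required deceleration ≈ 2.5 m/s²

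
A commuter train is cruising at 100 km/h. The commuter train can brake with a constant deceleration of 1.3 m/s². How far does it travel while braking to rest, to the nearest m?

Braking distance ≈ 297 m

100 km/h ÷ 3.6 = 27.7778 m/s.
Braking distance = v²/(2a) = 27.7778² / (2 × 1.300) = 771.606 / 2.600 = 296.772 m.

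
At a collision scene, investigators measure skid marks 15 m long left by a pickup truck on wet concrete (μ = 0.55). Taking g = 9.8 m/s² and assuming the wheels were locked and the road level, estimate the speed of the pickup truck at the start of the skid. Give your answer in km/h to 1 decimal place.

Initial speed ≈ 45.8 km/h

Deceleration a = μg = 0.55 × 9.8 = 5.390 m/s².
v = √(2a·d) = √(2 × 5.390 × 15) = √161.700 = 12.7161 m/s.
= 12.7161 × 3.6 = 45.778 km/h.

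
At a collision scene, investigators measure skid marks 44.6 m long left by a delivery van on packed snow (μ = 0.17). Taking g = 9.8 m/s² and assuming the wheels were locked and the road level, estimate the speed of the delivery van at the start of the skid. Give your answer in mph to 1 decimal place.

Deceleration a = μg = 0.17 × 9.8 = 1.666 m/s².
v = √(2a·d) = √(2 × 1.666 × 44.6) = √148.607 = 12.1904 m/s.
= 12.1904 ÷ 0.44704 = 27.269 mph.

Initial speed ≈ 27.3 mph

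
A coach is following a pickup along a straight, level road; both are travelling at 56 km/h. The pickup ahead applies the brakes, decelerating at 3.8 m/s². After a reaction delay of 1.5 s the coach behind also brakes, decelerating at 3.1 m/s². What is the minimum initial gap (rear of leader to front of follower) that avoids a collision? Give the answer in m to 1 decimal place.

Minimum gap ≈ 30.5 m

56 km/h ÷ 3.6 = 15.5556 m/s.
Leader travels v²/(2a_L) = 241.977 / 7.600 = 31.839 m before stopping.
Follower covers v·t_r = 15.5556 × 1.5 = 23.333 m while reacting, then v²/(2a_F) = 241.977 / 6.200 = 39.029 m while braking, for a total of 23.333 + 39.029 = 62.362 m.
Since a_F ≤ a_L and the follower starts braking later, the follower is never slower than the leader, so the closest approach is when both have stopped.
Minimum gap = 62.362 − 31.839 = 30.523 m.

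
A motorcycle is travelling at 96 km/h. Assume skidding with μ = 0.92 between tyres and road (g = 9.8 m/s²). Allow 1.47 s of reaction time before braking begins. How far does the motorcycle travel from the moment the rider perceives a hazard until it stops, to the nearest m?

Total stopping distance ≈ 79 m

96 km/h ÷ 3.6 = 26.6667 m/s.
a = μg = 0.92 × 9.8 = 9.016 m/s².
Reaction distance = v·t_r = 26.6667 × 1.47 = 39.200 m.
Braking distance = v²/(2a) = 26.6667² / (2 × 9.016) = 711.113 / 18.032 = 39.436 m.
Total = 39.200 + 39.436 = 78.636 m.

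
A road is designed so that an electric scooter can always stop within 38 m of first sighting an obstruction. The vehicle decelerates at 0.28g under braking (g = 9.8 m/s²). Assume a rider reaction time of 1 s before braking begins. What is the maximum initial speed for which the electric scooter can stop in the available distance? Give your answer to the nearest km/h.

a = 0.28 × 9.8 = 2.744 m/s².
Stopping distance: v·t_r + v²/(2a) = 38 with t_r = 1 s and a = 2.744 m/s².
So v² + 5.488 v − 208.54 = 0.
Positive root: v = −a·t_r + √((a·t_r)² + 2a·d) = −2.744 + √(7.530 + 208.54) = 11.9553 m/s.
11.9553 m/s × 3.6 = 43.039 km/h.

Maximum speed ≈ 43 km/h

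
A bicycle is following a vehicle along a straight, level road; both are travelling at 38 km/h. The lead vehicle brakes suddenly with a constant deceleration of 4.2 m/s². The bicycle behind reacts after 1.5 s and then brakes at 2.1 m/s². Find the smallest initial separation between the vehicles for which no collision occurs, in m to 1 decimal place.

38 km/h ÷ 3.6 = 10.5556 m/s.
Leader travels v²/(2a_L) = 111.421 / 8.400 = 13.264 m before stopping.
Follower covers v·t_r = 10.5556 × 1.5 = 15.833 m while reacting, then v²/(2a_F) = 111.421 / 4.200 = 26.529 m while braking, for a total of 15.833 + 26.529 = 42.362 m.
Since a_F ≤ a_L and the follower starts braking later, the follower is never slower than the leader, so the closest approach is when both have stopped.
Minimum gap = 42.362 − 13.264 = 29.098 m.

Minimum gap ≈ 29.1 m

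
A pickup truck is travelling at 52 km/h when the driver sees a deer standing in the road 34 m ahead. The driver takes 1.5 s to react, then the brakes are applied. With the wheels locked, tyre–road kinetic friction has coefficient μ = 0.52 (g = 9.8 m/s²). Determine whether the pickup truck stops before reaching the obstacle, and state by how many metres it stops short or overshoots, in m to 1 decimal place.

52 km/h ÷ 3.6 = 14.4444 m/s.
a = μg = 0.52 × 9.8 = 5.096 m/s².
Reaction distance = 14.4444 × 1.5 = 21.667 m.
Braking distance = v²/(2a) = 208.641 / 10.192 = 20.471 m.
Total stopping distance = 21.667 + 20.471 = 42.138 m, vs 34 m available — it cannot stop in time and overshoots by 42.138 − 34 = 8.138 m.

No — it overshoots by 8.1 m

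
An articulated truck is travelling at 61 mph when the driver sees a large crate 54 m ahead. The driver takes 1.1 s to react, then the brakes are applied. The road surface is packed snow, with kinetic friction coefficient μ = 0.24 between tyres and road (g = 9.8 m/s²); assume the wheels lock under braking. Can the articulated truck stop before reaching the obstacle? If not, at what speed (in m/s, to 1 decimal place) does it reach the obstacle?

61 mph × 0.44704 = 27.2694 m/s.
a = μg = 0.24 × 9.8 = 2.352 m/s².
Reaction distance = 27.2694 × 1.1 = 29.996 m.
Braking distance needed to stop: v²/(2a) = 743.620 / 4.704 = 158.082 m, so total needed = 29.996 + 158.082 = 188.078 m > 54 m — it cannot stop.
Distance remaining when braking begins: 54 − 29.996 = 24.004 m.
v² = v₀² − 2a·d = 743.620 − 2 × 2.352 × 24.004 = 630.705 m²/s².
v = √630.705 = 25.114 m/s.

No — it strikes the obstacle at 25.1 m/s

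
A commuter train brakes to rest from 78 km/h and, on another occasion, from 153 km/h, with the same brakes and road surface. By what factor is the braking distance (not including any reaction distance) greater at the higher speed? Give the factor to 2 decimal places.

Braking distance d = v²/(2a), so with a fixed, d ∝ v².
Factor = (153/78)² = 1.9615² = 3.8475.

Factor ≈ 3.85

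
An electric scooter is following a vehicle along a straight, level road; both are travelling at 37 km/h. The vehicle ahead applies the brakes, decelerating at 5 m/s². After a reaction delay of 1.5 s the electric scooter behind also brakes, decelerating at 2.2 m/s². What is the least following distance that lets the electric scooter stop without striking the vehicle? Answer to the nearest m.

37 km/h ÷ 3.6 = 10.2778 m/s.
Leader travels v²/(2a_L) = 105.633 / 10.000 = 10.563 m before stopping.
Follower covers v·t_r = 10.2778 × 1.5 = 15.417 m while reacting, then v²/(2a_F) = 105.633 / 4.400 = 24.007 m while braking, for a total of 15.417 + 24.007 = 39.424 m.
Since a_F ≤ a_L and the follower starts braking later, the follower is never slower than the leader, so the closest approach is when both have stopped.
Minimum gap = 39.424 − 10.563 = 28.861 m.

Minimum gap ≈ 29 m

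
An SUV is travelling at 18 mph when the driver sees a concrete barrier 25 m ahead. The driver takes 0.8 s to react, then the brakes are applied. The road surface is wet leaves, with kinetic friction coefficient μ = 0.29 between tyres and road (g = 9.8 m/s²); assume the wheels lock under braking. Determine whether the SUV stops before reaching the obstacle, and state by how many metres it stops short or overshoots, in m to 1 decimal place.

18 mph × 0.44704 = 8.0467 m/s.
a = μg = 0.29 × 9.8 = 2.842 m/s².
Reaction distance = 8.0467 × 0.8 = 6.437 m.
Braking distance = v²/(2a) = 64.749 / 5.684 = 11.391 m.
Total stopping distance = 6.437 + 11.391 = 17.828 m, vs 25 m available — it stops with 25 − 17.828 = 7.172 m to spare.

Yes — it stops 7.2 m short of the obstacle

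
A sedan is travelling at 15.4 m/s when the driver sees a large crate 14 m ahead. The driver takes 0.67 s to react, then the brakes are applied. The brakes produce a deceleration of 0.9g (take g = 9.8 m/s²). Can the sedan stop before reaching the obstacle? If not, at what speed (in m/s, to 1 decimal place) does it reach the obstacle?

No — it strikes the obstacle at 13.1 m/s

a = 0.9 × 9.8 = 8.820 m/s².
Reaction distance = 15.4000 × 0.67 = 10.318 m.
Braking distance needed to stop: v²/(2a) = 237.160 / 17.640 = 13.444 m, so total needed = 10.318 + 13.444 = 23.762 m > 14 m — it cannot stop.
Distance remaining when braking begins: 14 − 10.318 = 3.682 m.
v² = v₀² − 2a·d = 237.160 − 2 × 8.820 × 3.682 = 172.210 m²/s².
v = √172.210 = 13.123 m/s.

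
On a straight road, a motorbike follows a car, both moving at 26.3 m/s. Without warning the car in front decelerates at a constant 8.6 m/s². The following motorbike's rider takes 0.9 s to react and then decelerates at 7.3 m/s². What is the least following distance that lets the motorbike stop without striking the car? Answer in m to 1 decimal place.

Minimum gap ≈ 30.8 m

Leader travels v²/(2a_L) = 691.690 / 17.200 = 40.215 m before stopping.
Follower covers v·t_r = 26.3000 × 0.9 = 23.670 m while reacting, then v²/(2a_F) = 691.690 / 14.600 = 47.376 m while braking, for a total of 23.670 + 47.376 = 71.046 m.
Since a_F ≤ a_L and the follower starts braking later, the follower is never slower than the leader, so the closest approach is when both have stopped.
Minimum gap = 71.046 − 40.215 = 30.831 m.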